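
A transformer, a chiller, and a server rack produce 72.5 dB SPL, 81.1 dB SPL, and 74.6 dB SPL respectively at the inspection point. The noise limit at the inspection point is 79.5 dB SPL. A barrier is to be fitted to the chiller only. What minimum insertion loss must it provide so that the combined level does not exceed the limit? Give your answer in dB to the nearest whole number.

Fixed contribution from the other sources: Σ 10^(L/10) = 10^(72.5/10) + 10^(74.6/10) = 4.662e+07 (76.69 dB SPL).
The limit corresponds to 10^(79.5/10) = 8.913e+07; subtracting the fixed part leaves 4.250e+07 for the chiller, i.e. 76.28 dB SPL.
Required insertion loss = 81.1 − 76.28 = 4.82 dB.

5 dB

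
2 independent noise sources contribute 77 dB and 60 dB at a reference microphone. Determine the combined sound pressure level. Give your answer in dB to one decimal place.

Incoherent sources combine by intensity addition: L_total = 10·log₁₀(Σ 10^(L_i/10)).
Σ 10^(L/10) = 10^(77/10) + 10^(60/10) = 5.112e+07.
L_total = 10·log₁₀(5.112e+07) = 77.09 dB.

77.1 dB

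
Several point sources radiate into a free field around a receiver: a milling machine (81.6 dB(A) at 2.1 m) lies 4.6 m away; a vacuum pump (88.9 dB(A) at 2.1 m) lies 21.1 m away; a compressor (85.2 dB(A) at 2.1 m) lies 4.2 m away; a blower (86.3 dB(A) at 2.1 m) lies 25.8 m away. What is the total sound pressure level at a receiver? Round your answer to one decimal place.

First find each source's level at the receiver (point-source: −20·log₁₀(r/r_ref)), then combine on an intensity basis.
milling machine: 81.6 − 20·log₁₀(4.6/2.1) = 81.6 − 6.81 = 74.79 dB(A).
vacuum pump: 88.9 − 20·log₁₀(21.1/2.1) = 88.9 − 20.04 = 68.86 dB(A).
compressor: 85.2 − 20·log₁₀(4.2/2.1) = 85.2 − 6.02 = 79.18 dB(A).
blower: 86.3 − 20·log₁₀(25.8/2.1) = 86.3 − 21.79 = 64.51 dB(A).
Σ 10^(L/10) = 1.234e+08 → L_total = 10·log₁₀(1.234e+08) = 80.91 dB(A).

80.9 dB(A)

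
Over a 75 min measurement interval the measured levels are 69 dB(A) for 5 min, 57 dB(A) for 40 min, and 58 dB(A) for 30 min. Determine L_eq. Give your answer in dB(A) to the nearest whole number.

60 dB(A)

The energy average is taken in the linear domain: L_eq = 10·log₁₀[(Σ tᵢ·10^(Lᵢ/10))/T], T = 75 min.
Σ tᵢ·10^(Lᵢ/10) = 5·10^(69/10) + 40·10^(57/10) + 30·10^(58/10) = 7.869e+07.
L_eq = 10·log₁₀(7.869e+07/75) = 60.21 dB(A).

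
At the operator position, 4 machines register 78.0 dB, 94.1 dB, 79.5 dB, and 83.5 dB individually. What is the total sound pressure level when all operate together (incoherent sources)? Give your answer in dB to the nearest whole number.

95 dB

Incoherent sources combine by intensity addition: L_total = 10·log₁₀(Σ 10^(L_i/10)).
Σ 10^(L/10) = 10^(78.0/10) + 10^(94.1/10) + 10^(79.5/10) + 10^(83.5/10) = 2.946e+09.
L_total = 10·log₁₀(2.946e+09) = 94.69 dB.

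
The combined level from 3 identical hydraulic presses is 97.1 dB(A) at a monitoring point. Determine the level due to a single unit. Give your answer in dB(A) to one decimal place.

3 equal contributions raise the level by 10·log₁₀ 3 = 4.771 dB, so each unit alone gives 97.1 − 4.771.

92.3 dB(A)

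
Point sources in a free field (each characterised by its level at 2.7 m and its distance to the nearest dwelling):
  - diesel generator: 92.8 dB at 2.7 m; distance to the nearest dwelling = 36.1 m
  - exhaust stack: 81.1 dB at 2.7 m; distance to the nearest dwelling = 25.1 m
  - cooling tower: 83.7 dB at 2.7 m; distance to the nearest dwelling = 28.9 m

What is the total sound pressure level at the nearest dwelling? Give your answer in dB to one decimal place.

Propagate each source to the receiver with L = L_ref − 20·log₁₀(r/r_ref), then add intensities.
diesel generator: 92.8 − 20·log₁₀(36.1/2.7) = 92.8 − 22.52 = 70.28 dB.
exhaust stack: 81.1 − 20·log₁₀(25.1/2.7) = 81.1 − 19.37 = 61.73 dB.
cooling tower: 83.7 − 20·log₁₀(28.9/2.7) = 83.7 − 20.59 = 63.11 dB.
Σ 10^(L/10) = 1.420e+07 → L_total = 10·log₁₀(1.420e+07) = 71.52 dB.

71.5 dB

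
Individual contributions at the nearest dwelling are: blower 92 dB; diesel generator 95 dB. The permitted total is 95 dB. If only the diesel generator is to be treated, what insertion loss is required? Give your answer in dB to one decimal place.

3.0 dB

Everything except the diesel generator sums to 10^(92/10) = 1.585e+09 in linear terms, 92.00 dB.
The limit corresponds to 10^(95/10) = 3.162e+09; subtracting the fixed part leaves 1.577e+09 for the diesel generator, i.e. 91.98 dB.
Required insertion loss = 95 − 91.98 = 3.02 dB.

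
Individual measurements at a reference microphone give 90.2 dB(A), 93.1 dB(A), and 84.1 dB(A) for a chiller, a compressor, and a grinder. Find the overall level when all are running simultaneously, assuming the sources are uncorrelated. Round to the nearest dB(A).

For uncorrelated sources the intensities add, so convert each level to linear form, sum, and take 10·log₁₀ of the total.
Σ 10^(L/10) = 10^(90.2/10) + 10^(93.1/10) + 10^(84.1/10) = 3.346e+09.
L_total = 10·log₁₀(3.346e+09) = 95.25 dB(A).

95 dB(A)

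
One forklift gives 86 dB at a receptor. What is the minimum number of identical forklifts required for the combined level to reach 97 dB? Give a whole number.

N identical sources give L₁ + 10·log₁₀ N, so require 10·log₁₀ N ≥ 97 − 86 = 11.0 dB.
N ≥ 10^(11.0/10) = 12.589, so N = 13.

13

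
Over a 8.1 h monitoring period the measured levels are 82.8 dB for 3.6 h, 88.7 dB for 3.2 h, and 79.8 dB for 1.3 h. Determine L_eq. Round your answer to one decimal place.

85.9 dB

The energy average is taken in the linear domain: L_eq = 10·log₁₀[(Σ tᵢ·10^(Lᵢ/10))/T], T = 8.1 h.
Σ tᵢ·10^(Lᵢ/10) = 3.6·10^(82.8/10) + 3.2·10^(88.7/10) + 1.3·10^(79.8/10) = 3.182e+09.
L_eq = 10·log₁₀(3.182e+09/8.1) = 85.94 dB.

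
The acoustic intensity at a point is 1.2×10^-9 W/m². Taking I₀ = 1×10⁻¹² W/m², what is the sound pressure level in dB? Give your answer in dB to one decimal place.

I/I₀ = 1.2×10^-9/10⁻¹² = 1.2×10^3, and L = 10·log₁₀(I/I₀).
L = 10·(0.0792 + 3) = 30.79 dB.

30.8 dB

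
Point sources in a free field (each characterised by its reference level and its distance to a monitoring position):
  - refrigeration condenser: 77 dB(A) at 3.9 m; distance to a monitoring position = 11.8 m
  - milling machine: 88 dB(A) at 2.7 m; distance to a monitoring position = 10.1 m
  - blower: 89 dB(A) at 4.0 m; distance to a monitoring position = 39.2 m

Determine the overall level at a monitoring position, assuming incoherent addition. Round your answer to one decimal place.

Apply inverse-square spreading to bring every level to the receiver, then sum 10^(L/10).
refrigeration condenser: 77 − 20·log₁₀(11.8/3.9) = 77 − 9.62 = 67.38 dB(A).
milling machine: 88 − 20·log₁₀(10.1/2.7) = 88 − 11.46 = 76.54 dB(A).
blower: 89 − 20·log₁₀(39.2/4.0) = 89 − 19.82 = 69.18 dB(A).
Σ 10^(L/10) = 5.884e+07 → L_total = 10·log₁₀(5.884e+07) = 77.70 dB(A).

77.7 dB(A)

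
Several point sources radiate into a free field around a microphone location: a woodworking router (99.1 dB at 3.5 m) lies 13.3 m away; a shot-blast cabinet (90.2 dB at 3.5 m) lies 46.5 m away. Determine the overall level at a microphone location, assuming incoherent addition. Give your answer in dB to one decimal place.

First find each source's level at the receiver (point-source: −20·log₁₀(r/r_ref)), then combine on an intensity basis.
woodworking router: 99.1 − 20·log₁₀(13.3/3.5) = 99.1 − 11.60 = 87.50 dB.
shot-blast cabinet: 90.2 − 20·log₁₀(46.5/3.5) = 90.2 − 22.47 = 67.73 dB.
Σ 10^(L/10) = 5.688e+08 → L_total = 10·log₁₀(5.688e+08) = 87.55 dB.

87.5 dB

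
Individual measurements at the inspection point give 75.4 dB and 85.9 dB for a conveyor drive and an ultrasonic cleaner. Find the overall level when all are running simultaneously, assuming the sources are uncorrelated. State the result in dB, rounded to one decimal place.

Incoherent sources combine by intensity addition: L_total = 10·log₁₀(Σ 10^(L_i/10)).
Σ 10^(L/10) = 10^(75.4/10) + 10^(85.9/10) = 4.237e+08.
L_total = 10·log₁₀(4.237e+08) = 86.27 dB.

86.3 dB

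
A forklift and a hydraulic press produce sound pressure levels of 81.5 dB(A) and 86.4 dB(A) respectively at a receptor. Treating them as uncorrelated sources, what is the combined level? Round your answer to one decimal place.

87.6 dB(A)

Incoherent sources combine by intensity addition: L_total = 10·log₁₀(Σ 10^(L_i/10)).
Σ 10^(L/10) = 10^(81.5/10) + 10^(86.4/10) = 5.778e+08.
L_total = 10·log₁₀(5.778e+08) = 87.62 dB(A).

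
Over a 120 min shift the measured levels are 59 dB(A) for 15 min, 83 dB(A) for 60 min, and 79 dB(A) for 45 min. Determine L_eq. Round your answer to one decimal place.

81.1 dB(A)

L_eq = 10·log₁₀[(1/T)·Σ tᵢ·10^(Lᵢ/10)] with T = 120 min.
Σ tᵢ·10^(Lᵢ/10) = 15·10^(59/10) + 60·10^(83/10) + 45·10^(79/10) = 1.556e+10.
L_eq = 10·log₁₀(1.556e+10/120) = 81.13 dB(A).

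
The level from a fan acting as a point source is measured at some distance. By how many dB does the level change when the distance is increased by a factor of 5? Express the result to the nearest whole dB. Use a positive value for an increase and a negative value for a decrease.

With spherical spreading the level changes by −20·log₁₀(r₂/r₁).
ΔL = −20·log₁₀(5) = -13.98 dB.

-14 dB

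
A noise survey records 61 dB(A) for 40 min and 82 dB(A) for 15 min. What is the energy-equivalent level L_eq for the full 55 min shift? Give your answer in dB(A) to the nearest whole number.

76 dB(A)

L_eq = 10·log₁₀[(1/T)·Σ tᵢ·10^(Lᵢ/10)] with T = 55 min.
Σ tᵢ·10^(Lᵢ/10) = 40·10^(61/10) + 15·10^(82/10) = 2.428e+09.
L_eq = 10·log₁₀(2.428e+09/55) = 76.45 dB(A).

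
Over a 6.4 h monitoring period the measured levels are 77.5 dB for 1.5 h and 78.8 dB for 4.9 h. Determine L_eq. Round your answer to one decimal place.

The energy average is taken in the linear domain: L_eq = 10·log₁₀[(Σ tᵢ·10^(Lᵢ/10))/T], T = 6.4 h.
Σ tᵢ·10^(Lᵢ/10) = 1.5·10^(77.5/10) + 4.9·10^(78.8/10) = 4.561e+08.
L_eq = 10·log₁₀(4.561e+08/6.4) = 78.53 dB.

78.5 dB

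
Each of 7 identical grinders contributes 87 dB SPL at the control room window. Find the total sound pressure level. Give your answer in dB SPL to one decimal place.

N identical incoherent sources raise the level by 10·log₁₀ N.
L_total = 87 + 10·log₁₀(7) = 87 + 8.451 = 95.45 dB SPL.

95.5 dB SPL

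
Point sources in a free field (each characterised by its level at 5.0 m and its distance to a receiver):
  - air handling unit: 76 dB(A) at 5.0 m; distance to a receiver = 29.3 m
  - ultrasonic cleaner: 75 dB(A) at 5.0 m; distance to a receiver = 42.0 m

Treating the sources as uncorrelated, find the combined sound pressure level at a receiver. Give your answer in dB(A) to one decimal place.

62.1 dB(A)

Apply inverse-square spreading to bring every level to the receiver, then sum 10^(L/10).
air handling unit: 76 − 20·log₁₀(29.3/5.0) = 76 − 15.36 = 60.64 dB(A).
ultrasonic cleaner: 75 − 20·log₁₀(42.0/5.0) = 75 − 18.49 = 56.51 dB(A).
Σ 10^(L/10) = 1.607e+06 → L_total = 10·log₁₀(1.607e+06) = 62.06 dB(A).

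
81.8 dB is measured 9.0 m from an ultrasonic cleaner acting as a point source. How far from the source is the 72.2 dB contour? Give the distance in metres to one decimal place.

27.2 m

Point-source spreading drops the level by 20·log₁₀(r₂/r₁); inverting, r₂/r₁ = 10^(ΔL/20).
r₂ = 9.0·10^((81.8−72.2)/20) = 9.0·10^(9.6/20) = 27.18 m.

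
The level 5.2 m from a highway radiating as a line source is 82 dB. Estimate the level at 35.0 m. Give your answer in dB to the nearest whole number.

Line-source attenuation: ΔL = 10·log₁₀(r₂/r₁) = 10·log₁₀(35.0/5.2) = 8.281 dB.
L₂ = 82 − 10·log₁₀(35.0/5.2) = 82 − 8.281 = 73.72 dB.

74 dB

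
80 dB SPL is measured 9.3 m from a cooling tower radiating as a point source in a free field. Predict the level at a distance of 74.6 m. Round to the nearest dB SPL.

Spherical spreading from a point source gives a 20·log₁₀(r₂/r₁) drop.
L₂ = 80 − 20·log₁₀(74.6/9.3) = 80 − 18.085 = 61.91 dB SPL.

62 dB SPL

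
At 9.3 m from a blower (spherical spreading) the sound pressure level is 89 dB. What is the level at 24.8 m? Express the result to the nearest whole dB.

Spherical spreading from a point source gives a 20·log₁₀(r₂/r₁) drop.
L₂ = 89 − 20·log₁₀(24.8/9.3) = 89 − 8.519 = 80.48 dB.

80 dB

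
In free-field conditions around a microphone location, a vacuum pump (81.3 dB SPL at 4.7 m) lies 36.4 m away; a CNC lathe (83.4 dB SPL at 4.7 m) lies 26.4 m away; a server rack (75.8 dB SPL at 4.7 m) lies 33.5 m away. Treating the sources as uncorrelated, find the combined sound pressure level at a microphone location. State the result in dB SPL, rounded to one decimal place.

Propagate each source to the receiver with L = L_ref − 20·log₁₀(r/r_ref), then add intensities.
vacuum pump: 81.3 − 20·log₁₀(36.4/4.7) = 81.3 − 17.78 = 63.52 dB SPL.
CNC lathe: 83.4 − 20·log₁₀(26.4/4.7) = 83.4 − 14.99 = 68.41 dB SPL.
server rack: 75.8 − 20·log₁₀(33.5/4.7) = 75.8 − 17.06 = 58.74 dB SPL.
Σ 10^(L/10) = 9.931e+06 → L_total = 10·log₁₀(9.931e+06) = 69.97 dB SPL.

70.0 dB SPL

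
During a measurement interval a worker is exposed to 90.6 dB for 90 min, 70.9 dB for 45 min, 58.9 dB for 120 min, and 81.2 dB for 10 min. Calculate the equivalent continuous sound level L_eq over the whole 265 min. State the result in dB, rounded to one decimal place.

L_eq = 10·log₁₀[(1/T)·Σ tᵢ·10^(Lᵢ/10)] with T = 265 min.
Σ tᵢ·10^(Lᵢ/10) = 90·10^(90.6/10) + 45·10^(70.9/10) + 120·10^(58.9/10) + 10·10^(81.2/10) = 1.053e+11.
L_eq = 10·log₁₀(1.053e+11/265) = 85.99 dB.

86.0 dB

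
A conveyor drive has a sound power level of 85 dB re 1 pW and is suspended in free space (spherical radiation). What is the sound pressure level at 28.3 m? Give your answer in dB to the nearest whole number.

Free-field spherical radiation: L_p = L_w − 10·log₁₀(4π·r²), r = 28.3 m.
4π·r² = 1.006e+04 m², 10·log₁₀ of that is 40.028 dB.
L_p = 85 − 40.028 = 44.97 dB.

45 dB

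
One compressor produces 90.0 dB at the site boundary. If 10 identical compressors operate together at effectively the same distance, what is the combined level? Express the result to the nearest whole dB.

100 dB

L_total = L₁ + 10·log₁₀ N for N identical incoherent sources.
L_total = 90.0 + 10·log₁₀(10) = 90.0 + 10.000 = 100.00 dB.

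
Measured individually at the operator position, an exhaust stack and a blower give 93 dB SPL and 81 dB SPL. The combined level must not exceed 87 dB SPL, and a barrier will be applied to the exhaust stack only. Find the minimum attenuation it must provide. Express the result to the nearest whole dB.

The untreated sources together contribute 10^(81/10) = 1.259e+08, i.e. 81.00 dB SPL.
To meet 87 dB SPL overall, the treated exhaust stack may contribute at most 10^(87/10) − 1.259e+08 = 3.753e+08, i.e. 85.74 dB SPL.
So the exhaust stack must be reduced from 93 to 85.74 dB SPL: IL = 7.26 dB.

7 dB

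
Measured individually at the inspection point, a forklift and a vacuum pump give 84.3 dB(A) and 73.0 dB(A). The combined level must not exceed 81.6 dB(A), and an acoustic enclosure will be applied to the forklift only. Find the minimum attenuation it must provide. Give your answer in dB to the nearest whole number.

3 dB

Everything except the forklift sums to 10^(73.0/10) = 1.995e+07 in linear terms, 73.00 dB(A).
The limit corresponds to 10^(81.6/10) = 1.445e+08; subtracting the fixed part leaves 1.246e+08 for the forklift, i.e. 80.95 dB(A).
So the forklift must be reduced from 84.3 to 80.95 dB(A): IL = 3.35 dB.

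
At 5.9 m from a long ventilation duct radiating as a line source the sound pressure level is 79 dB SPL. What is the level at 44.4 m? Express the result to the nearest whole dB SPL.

70 dB SPL

Cylindrical spreading from a line source gives a 10·log₁₀(r₂/r₁) drop.
L₂ = 79 − 10·log₁₀(44.4/5.9) = 79 − 8.765 = 70.23 dB SPL.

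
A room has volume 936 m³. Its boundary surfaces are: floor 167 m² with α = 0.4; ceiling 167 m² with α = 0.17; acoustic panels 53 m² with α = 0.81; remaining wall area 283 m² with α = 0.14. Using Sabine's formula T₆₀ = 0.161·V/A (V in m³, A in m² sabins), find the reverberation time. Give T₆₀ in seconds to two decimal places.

Summing Sᵢαᵢ: 167·0.4 + 167·0.17 + 53·0.81 + 283·0.14 = 177.74 m².
T₆₀ = 0.161·V/A = 0.161·936/177.74 = 0.848 s.

0.85 s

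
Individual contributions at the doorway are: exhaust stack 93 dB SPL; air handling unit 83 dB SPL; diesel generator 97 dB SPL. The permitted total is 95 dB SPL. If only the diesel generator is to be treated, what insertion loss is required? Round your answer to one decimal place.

7.1 dB

The untreated sources together contribute 10^(93/10) + 10^(83/10) = 2.195e+09, i.e. 93.41 dB SPL.
The limit corresponds to 10^(95/10) = 3.162e+09; subtracting the fixed part leaves 9.675e+08 for the diesel generator, i.e. 89.86 dB SPL.
So the diesel generator must be reduced from 97 to 89.86 dB SPL: IL = 7.14 dB.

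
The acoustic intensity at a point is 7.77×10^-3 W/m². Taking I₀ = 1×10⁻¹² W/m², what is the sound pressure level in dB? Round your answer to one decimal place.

Dividing by I₀ shifts the exponent by 12: I/I₀ = 7.77×10^9.
L = 10·(0.8904 + 9) = 98.90 dB.

98.9 dB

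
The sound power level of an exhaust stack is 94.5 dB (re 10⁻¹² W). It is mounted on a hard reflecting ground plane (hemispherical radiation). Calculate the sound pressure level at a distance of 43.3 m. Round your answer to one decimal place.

Free-field hemispherical radiation: L_p = L_w − 10·log₁₀(2π·r²), r = 43.3 m.
2π·r² = 1.178e+04 m², 10·log₁₀ of that is 40.712 dB.
L_p = 94.5 − 40.712 = 53.79 dB.

53.8 dB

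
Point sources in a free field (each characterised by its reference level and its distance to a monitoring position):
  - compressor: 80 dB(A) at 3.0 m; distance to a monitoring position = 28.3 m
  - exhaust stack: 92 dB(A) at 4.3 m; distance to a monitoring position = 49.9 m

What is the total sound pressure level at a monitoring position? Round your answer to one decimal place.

71.1 dB(A)

Apply inverse-square spreading to bring every level to the receiver, then sum 10^(L/10).
compressor: 80 − 20·log₁₀(28.3/3.0) = 80 − 19.49 = 60.51 dB(A).
exhaust stack: 92 − 20·log₁₀(49.9/4.3) = 92 − 21.29 = 70.71 dB(A).
Σ 10^(L/10) = 1.289e+07 → L_total = 10·log₁₀(1.289e+07) = 71.10 dB(A).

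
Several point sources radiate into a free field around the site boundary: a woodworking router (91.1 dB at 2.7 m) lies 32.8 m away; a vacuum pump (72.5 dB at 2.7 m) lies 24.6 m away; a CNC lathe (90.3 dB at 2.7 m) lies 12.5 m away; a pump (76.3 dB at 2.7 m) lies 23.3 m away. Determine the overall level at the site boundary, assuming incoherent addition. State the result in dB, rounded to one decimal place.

77.7 dB

First find each source's level at the receiver (point-source: −20·log₁₀(r/r_ref)), then combine on an intensity basis.
woodworking router: 91.1 − 20·log₁₀(32.8/2.7) = 91.1 − 21.69 = 69.41 dB.
vacuum pump: 72.5 − 20·log₁₀(24.6/2.7) = 72.5 − 19.19 = 53.31 dB.
CNC lathe: 90.3 − 20·log₁₀(12.5/2.7) = 90.3 − 13.31 = 76.99 dB.
pump: 76.3 − 20·log₁₀(23.3/2.7) = 76.3 − 18.72 = 57.58 dB.
Σ 10^(L/10) = 5.951e+07 → L_total = 10·log₁₀(5.951e+07) = 77.75 dB.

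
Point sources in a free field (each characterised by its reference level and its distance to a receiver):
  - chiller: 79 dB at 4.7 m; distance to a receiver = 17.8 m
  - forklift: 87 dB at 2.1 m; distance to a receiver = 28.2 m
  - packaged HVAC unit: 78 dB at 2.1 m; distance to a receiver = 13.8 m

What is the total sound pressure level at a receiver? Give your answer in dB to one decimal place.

69.9 dB

Apply inverse-square spreading to bring every level to the receiver, then sum 10^(L/10).
chiller: 79 − 20·log₁₀(17.8/4.7) = 79 − 11.57 = 67.43 dB.
forklift: 87 − 20·log₁₀(28.2/2.1) = 87 − 22.56 = 64.44 dB.
packaged HVAC unit: 78 − 20·log₁₀(13.8/2.1) = 78 − 16.35 = 61.65 dB.
Σ 10^(L/10) = 9.778e+06 → L_total = 10·log₁₀(9.778e+06) = 69.90 dB.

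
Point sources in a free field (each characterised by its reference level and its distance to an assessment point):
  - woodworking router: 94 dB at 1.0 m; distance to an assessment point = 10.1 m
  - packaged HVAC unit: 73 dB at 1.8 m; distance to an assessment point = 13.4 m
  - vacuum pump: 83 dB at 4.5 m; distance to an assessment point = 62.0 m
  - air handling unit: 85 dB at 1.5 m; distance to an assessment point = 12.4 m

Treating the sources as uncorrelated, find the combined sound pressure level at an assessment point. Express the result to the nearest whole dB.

Apply inverse-square spreading to bring every level to the receiver, then sum 10^(L/10).
woodworking router: 94 − 20·log₁₀(10.1/1.0) = 94 − 20.09 = 73.91 dB.
packaged HVAC unit: 73 − 20·log₁₀(13.4/1.8) = 73 − 17.44 = 55.56 dB.
vacuum pump: 83 − 20·log₁₀(62.0/4.5) = 83 − 22.78 = 60.22 dB.
air handling unit: 85 − 20·log₁₀(12.4/1.5) = 85 − 18.35 = 66.65 dB.
Σ 10^(L/10) = 3.066e+07 → L_total = 10·log₁₀(3.066e+07) = 74.87 dB.

75 dB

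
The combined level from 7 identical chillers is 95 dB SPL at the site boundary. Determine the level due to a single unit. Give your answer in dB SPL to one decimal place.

86.5 dB SPL

7 equal contributions raise the level by 10·log₁₀ 7 = 8.451 dB, so each unit alone gives 95 − 8.451.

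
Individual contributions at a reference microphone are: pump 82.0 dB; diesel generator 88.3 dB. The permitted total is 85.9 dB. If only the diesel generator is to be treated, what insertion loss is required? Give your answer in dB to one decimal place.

4.7 dB

Everything except the diesel generator sums to 10^(82.0/10) = 1.585e+08 in linear terms, 82.00 dB.
To meet 85.9 dB overall, the treated diesel generator may contribute at most 10^(85.9/10) − 1.585e+08 = 2.306e+08, i.e. 83.63 dB.
So the diesel generator must be reduced from 88.3 to 83.63 dB: IL = 4.67 dB.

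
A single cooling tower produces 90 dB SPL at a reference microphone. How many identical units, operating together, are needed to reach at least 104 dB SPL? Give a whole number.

26

The shortfall is 104 − 90 = 14.0 dB, and N units add 10·log₁₀ N, so need 10·log₁₀ N ≥ 14.0.
N ≥ 10^(14.0/10) = 25.119, so N = 26.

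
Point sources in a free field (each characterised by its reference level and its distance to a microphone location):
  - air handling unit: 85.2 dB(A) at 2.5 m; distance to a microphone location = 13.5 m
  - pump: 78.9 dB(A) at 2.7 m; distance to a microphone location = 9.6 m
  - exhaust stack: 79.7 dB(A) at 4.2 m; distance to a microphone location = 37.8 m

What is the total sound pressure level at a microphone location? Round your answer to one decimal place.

72.7 dB(A)

Propagate each source to the receiver with L = L_ref − 20·log₁₀(r/r_ref), then add intensities.
air handling unit: 85.2 − 20·log₁₀(13.5/2.5) = 85.2 − 14.65 = 70.55 dB(A).
pump: 78.9 − 20·log₁₀(9.6/2.7) = 78.9 − 11.02 = 67.88 dB(A).
exhaust stack: 79.7 − 20·log₁₀(37.8/4.2) = 79.7 − 19.08 = 60.62 dB(A).
Σ 10^(L/10) = 1.865e+07 → L_total = 10·log₁₀(1.865e+07) = 72.71 dB(A).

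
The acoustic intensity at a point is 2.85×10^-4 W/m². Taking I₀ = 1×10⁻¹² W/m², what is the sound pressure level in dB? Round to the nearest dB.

I/I₀ = 2.85×10^-4/10⁻¹² = 2.85×10^8, and L = 10·log₁₀(I/I₀).
L = 10·(0.4548 + 8) = 84.55 dB.

85 dB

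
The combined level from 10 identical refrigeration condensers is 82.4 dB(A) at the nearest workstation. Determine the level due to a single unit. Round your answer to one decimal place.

72.4 dB(A)

Dividing the total intensity by 10 lowers the level by 10·log₁₀ 10 = 10.000 dB: L₁ = 82.4 − 10.000.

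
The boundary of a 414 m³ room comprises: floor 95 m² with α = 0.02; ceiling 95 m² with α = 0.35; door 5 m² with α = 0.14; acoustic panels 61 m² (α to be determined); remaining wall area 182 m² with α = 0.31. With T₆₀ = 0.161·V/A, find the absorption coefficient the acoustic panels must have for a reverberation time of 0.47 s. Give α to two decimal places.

A = 0.161·V/T₆₀ = 0.161·414/0.47 = 141.82 m² sabins.
Absorption from the other surfaces = 95·0.02 + 95·0.35 + 5·0.14 + 182·0.31 = 92.27 m², so the acoustic panels must supply 49.55 m² over 61 m².
α = 49.55/61 = 0.812.

0.81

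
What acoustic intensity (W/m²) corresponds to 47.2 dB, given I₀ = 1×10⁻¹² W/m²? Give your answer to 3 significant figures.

5.25e-08 W/m²

I/I₀ = 10^(47.2/10) = 5.248e+04, so I = 5.248e+04 × 10⁻¹² W/m².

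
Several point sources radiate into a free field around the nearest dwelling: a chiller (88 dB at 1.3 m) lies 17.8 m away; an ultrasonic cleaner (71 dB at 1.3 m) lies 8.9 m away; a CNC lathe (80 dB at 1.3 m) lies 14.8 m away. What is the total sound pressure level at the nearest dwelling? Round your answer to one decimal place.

First find each source's level at the receiver (point-source: −20·log₁₀(r/r_ref)), then combine on an intensity basis.
chiller: 88 − 20·log₁₀(17.8/1.3) = 88 − 22.73 = 65.27 dB.
ultrasonic cleaner: 71 − 20·log₁₀(8.9/1.3) = 71 − 16.71 = 54.29 dB.
CNC lathe: 80 − 20·log₁₀(14.8/1.3) = 80 − 21.13 = 58.87 dB.
Σ 10^(L/10) = 4.406e+06 → L_total = 10·log₁₀(4.406e+06) = 66.44 dB.

66.4 dB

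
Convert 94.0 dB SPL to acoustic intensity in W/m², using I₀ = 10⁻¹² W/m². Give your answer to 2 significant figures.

0.0025 W/m²

I/I₀ = 10^(94.0/10) = 2.512e+09, so I = 2.512e+09 × 10⁻¹² W/m².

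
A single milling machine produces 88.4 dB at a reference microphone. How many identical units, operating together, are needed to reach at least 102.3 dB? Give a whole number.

The shortfall is 102.3 − 88.4 = 13.9 dB, and N units add 10·log₁₀ N, so need 10·log₁₀ N ≥ 13.9.
N ≥ 10^(13.9/10) = 24.547, so N = 25.

25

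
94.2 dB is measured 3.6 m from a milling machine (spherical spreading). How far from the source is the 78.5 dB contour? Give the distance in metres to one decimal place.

21.9 m

The 15.7 dB drop corresponds to a distance ratio of 10^(15.7/20) for a point source.
r₂ = 3.6·10^((94.2−78.5)/20) = 3.6·10^(15.7/20) = 21.94 m.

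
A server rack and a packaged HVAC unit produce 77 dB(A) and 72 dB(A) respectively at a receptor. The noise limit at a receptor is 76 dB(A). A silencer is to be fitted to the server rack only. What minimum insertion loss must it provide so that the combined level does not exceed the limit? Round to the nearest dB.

3 dB

The untreated sources together contribute 10^(72/10) = 1.585e+07, i.e. 72.00 dB(A).
The limit corresponds to 10^(76/10) = 3.981e+07; subtracting the fixed part leaves 2.396e+07 for the server rack, i.e. 73.80 dB(A).
Required insertion loss = 77 − 73.80 = 3.20 dB.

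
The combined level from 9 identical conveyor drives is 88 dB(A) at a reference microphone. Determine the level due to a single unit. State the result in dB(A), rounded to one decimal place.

78.5 dB(A)

Dividing the total intensity by 9 lowers the level by 10·log₁₀ 9 = 9.542 dB: L₁ = 88 − 9.542.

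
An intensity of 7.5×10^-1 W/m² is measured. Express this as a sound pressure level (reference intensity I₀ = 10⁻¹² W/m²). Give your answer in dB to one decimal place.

I/I₀ = 7.5×10^-1/10⁻¹² = 7.5×10^11, and L = 10·log₁₀(I/I₀).
L = 10·(0.8751 + 11) = 118.75 dB.

118.8 dB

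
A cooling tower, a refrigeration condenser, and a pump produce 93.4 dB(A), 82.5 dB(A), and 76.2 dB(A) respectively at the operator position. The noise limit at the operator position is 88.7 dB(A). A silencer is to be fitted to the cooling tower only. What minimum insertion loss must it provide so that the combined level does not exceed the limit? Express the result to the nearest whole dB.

Fixed contribution from the other sources: Σ 10^(L/10) = 10^(82.5/10) + 10^(76.2/10) = 2.195e+08 (83.41 dB(A)).
The limit corresponds to 10^(88.7/10) = 7.413e+08; subtracting the fixed part leaves 5.218e+08 for the cooling tower, i.e. 87.18 dB(A).
So the cooling tower must be reduced from 93.4 to 87.18 dB(A): IL = 6.22 dB.

6 dB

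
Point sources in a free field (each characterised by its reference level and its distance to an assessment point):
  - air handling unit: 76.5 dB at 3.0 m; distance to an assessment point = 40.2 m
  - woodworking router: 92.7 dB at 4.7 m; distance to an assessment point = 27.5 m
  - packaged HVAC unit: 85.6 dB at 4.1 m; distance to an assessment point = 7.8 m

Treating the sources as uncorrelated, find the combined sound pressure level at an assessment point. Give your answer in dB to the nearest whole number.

First find each source's level at the receiver (point-source: −20·log₁₀(r/r_ref)), then combine on an intensity basis.
air handling unit: 76.5 − 20·log₁₀(40.2/3.0) = 76.5 − 22.54 = 53.96 dB.
woodworking router: 92.7 − 20·log₁₀(27.5/4.7) = 92.7 − 15.34 = 77.36 dB.
packaged HVAC unit: 85.6 − 20·log₁₀(7.8/4.1) = 85.6 − 5.59 = 80.01 dB.
Σ 10^(L/10) = 1.550e+08 → L_total = 10·log₁₀(1.550e+08) = 81.90 dB.

82 dB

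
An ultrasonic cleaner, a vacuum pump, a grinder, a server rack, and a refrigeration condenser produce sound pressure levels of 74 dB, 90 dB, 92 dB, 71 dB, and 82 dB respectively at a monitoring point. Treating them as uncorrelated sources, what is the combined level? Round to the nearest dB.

For uncorrelated sources the intensities add, so convert each level to linear form, sum, and take 10·log₁₀ of the total.
Σ 10^(L/10) = 10^(74/10) + 10^(90/10) + 10^(92/10) + 10^(71/10) + 10^(82/10) = 2.781e+09.
L_total = 10·log₁₀(2.781e+09) = 94.44 dB.

94 dB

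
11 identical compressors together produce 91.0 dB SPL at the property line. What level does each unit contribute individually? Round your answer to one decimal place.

Dividing the total intensity by 11 lowers the level by 10·log₁₀ 11 = 10.414 dB: L₁ = 91.0 − 10.414.

80.6 dB SPL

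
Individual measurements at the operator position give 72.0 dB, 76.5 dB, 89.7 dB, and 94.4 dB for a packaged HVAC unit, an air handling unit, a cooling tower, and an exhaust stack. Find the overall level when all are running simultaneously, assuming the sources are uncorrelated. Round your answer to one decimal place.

For uncorrelated sources the intensities add, so convert each level to linear form, sum, and take 10·log₁₀ of the total.
Σ 10^(L/10) = 10^(72.0/10) + 10^(76.5/10) + 10^(89.7/10) + 10^(94.4/10) = 3.748e+09.
L_total = 10·log₁₀(3.748e+09) = 95.74 dB.

95.7 dB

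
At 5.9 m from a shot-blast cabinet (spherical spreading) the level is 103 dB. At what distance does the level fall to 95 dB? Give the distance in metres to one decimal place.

The 8.0 dB drop corresponds to a distance ratio of 10^(8.0/20) for a point source.
r₂ = 5.9·10^((103−95)/20) = 5.9·10^(8.0/20) = 14.82 m.

14.8 m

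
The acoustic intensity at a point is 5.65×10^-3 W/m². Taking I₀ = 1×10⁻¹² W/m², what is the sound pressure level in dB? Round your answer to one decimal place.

I/I₀ = 5.65×10^-3/10⁻¹² = 5.65×10^9, and L = 10·log₁₀(I/I₀).
L = 10·(0.7520 + 9) = 97.52 dB.

97.5 dB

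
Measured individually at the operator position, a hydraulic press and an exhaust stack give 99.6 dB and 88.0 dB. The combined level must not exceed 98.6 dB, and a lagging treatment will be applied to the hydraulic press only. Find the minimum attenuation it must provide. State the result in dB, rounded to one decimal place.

Fixed contribution from the other source: Σ 10^(L/10) = 10^(88.0/10) = 6.310e+08 (88.00 dB).
The limit corresponds to 10^(98.6/10) = 7.244e+09; subtracting the fixed part leaves 6.613e+09 for the hydraulic press, i.e. 98.20 dB.
Required insertion loss = 99.6 − 98.20 = 1.40 dB.

1.4 dB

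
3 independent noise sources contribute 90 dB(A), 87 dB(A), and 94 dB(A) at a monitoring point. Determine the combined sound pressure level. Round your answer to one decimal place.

For uncorrelated sources the intensities add, so convert each level to linear form, sum, and take 10·log₁₀ of the total.
Σ 10^(L/10) = 10^(90/10) + 10^(87/10) + 10^(94/10) = 4.013e+09.
L_total = 10·log₁₀(4.013e+09) = 96.03 dB(A).

96.0 dB(A)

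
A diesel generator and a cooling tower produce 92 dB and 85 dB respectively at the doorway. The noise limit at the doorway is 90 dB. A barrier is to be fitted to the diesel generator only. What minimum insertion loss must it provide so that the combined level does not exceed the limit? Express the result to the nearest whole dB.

4 dB

The untreated sources together contribute 10^(85/10) = 3.162e+08, i.e. 85.00 dB.
The limit corresponds to 10^(90/10) = 1.000e+09; subtracting the fixed part leaves 6.838e+08 for the diesel generator, i.e. 88.35 dB.
Required insertion loss = 92 − 88.35 = 3.65 dB.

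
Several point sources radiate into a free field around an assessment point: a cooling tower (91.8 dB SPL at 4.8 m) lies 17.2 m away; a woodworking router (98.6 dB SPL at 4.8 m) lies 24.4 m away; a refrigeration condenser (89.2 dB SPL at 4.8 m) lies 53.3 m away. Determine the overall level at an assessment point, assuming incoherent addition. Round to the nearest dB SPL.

86 dB SPL

First find each source's level at the receiver (point-source: −20·log₁₀(r/r_ref)), then combine on an intensity basis.
cooling tower: 91.8 − 20·log₁₀(17.2/4.8) = 91.8 − 11.09 = 80.71 dB SPL.
woodworking router: 98.6 − 20·log₁₀(24.4/4.8) = 98.6 − 14.12 = 84.48 dB SPL.
refrigeration condenser: 89.2 − 20·log₁₀(53.3/4.8) = 89.2 − 20.91 = 68.29 dB SPL.
Σ 10^(L/10) = 4.050e+08 → L_total = 10·log₁₀(4.050e+08) = 86.07 dB SPL.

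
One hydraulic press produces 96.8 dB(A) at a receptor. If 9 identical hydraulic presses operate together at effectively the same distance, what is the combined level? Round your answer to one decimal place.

N identical incoherent sources raise the level by 10·log₁₀ N.
L_total = 96.8 + 10·log₁₀(9) = 96.8 + 9.542 = 106.34 dB(A).

106.3 dB(A)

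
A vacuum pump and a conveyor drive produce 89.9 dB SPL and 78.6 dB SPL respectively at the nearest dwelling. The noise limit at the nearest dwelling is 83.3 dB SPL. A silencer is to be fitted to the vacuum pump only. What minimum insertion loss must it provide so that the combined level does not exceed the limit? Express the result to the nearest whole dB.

8 dB

Everything except the vacuum pump sums to 10^(78.6/10) = 7.244e+07 in linear terms, 78.60 dB SPL.
The limit corresponds to 10^(83.3/10) = 2.138e+08; subtracting the fixed part leaves 1.414e+08 for the vacuum pump, i.e. 81.50 dB SPL.
So the vacuum pump must be reduced from 89.9 to 81.50 dB SPL: IL = 8.40 dB.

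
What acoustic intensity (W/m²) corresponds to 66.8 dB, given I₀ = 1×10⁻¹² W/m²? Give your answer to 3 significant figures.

I = I₀·10^(L/10) = 10⁻¹² × 10^(66.8/10) = 10^(-5.320).

4.79e-06 W/m²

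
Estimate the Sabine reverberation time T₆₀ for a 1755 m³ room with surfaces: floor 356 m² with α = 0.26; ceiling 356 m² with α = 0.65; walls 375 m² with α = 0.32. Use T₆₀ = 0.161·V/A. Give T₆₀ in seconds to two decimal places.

0.64 s

Summing Sᵢαᵢ: 356·0.26 + 356·0.65 + 375·0.32 = 443.96 m².
T₆₀ = 0.161 × 1755 / 443.96 = 0.636 s.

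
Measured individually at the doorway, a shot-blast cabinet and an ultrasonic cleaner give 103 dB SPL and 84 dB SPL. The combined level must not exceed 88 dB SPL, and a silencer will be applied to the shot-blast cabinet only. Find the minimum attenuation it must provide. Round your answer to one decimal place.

Everything except the shot-blast cabinet sums to 10^(84/10) = 2.512e+08 in linear terms, 84.00 dB SPL.
The limit corresponds to 10^(88/10) = 6.310e+08; subtracting the fixed part leaves 3.798e+08 for the shot-blast cabinet, i.e. 85.80 dB SPL.
Required insertion loss = 103 − 85.80 = 17.20 dB.

17.2 dB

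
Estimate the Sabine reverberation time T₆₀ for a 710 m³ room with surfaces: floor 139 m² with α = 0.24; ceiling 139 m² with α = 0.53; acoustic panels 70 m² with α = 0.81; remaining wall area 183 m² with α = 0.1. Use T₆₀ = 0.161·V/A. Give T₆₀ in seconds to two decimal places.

0.63 s

A = Σ Sᵢαᵢ = 139·0.24 + 139·0.53 + 70·0.81 + 183·0.1 = 182.03 m².
T₆₀ = 0.161·V/A = 0.161·710/182.03 = 0.628 s.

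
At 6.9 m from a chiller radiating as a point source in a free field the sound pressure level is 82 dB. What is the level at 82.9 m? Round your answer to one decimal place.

60.4 dB

Point-source attenuation: ΔL = 20·log₁₀(r₂/r₁) = 20·log₁₀(82.9/6.9) = 21.594 dB.
L₂ = 82 − 20·log₁₀(82.9/6.9) = 82 − 21.594 = 60.41 dB.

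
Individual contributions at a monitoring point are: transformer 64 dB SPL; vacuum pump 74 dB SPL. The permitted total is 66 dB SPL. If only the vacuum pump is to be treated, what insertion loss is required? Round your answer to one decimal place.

12.3 dB

Fixed contribution from the other source: Σ 10^(L/10) = 10^(64/10) = 2.512e+06 (64.00 dB SPL).
To meet 66 dB SPL overall, the treated vacuum pump may contribute at most 10^(66/10) − 2.512e+06 = 1.469e+06, i.e. 61.67 dB SPL.
Required insertion loss = 74 − 61.67 = 12.33 dB.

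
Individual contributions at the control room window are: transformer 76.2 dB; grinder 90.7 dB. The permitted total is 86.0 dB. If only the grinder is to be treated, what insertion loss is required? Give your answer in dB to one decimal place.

5.2 dB

Everything except the grinder sums to 10^(76.2/10) = 4.169e+07 in linear terms, 76.20 dB.
To meet 86.0 dB overall, the treated grinder may contribute at most 10^(86.0/10) − 4.169e+07 = 3.564e+08, i.e. 85.52 dB.
Required insertion loss = 90.7 − 85.52 = 5.18 dB.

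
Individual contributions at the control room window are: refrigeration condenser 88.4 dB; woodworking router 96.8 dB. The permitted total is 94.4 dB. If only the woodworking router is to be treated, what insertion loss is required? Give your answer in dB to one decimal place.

3.7 dB

Everything except the woodworking router sums to 10^(88.4/10) = 6.918e+08 in linear terms, 88.40 dB.
To meet 94.4 dB overall, the treated woodworking router may contribute at most 10^(94.4/10) − 6.918e+08 = 2.062e+09, i.e. 93.14 dB.
So the woodworking router must be reduced from 96.8 to 93.14 dB: IL = 3.66 dB.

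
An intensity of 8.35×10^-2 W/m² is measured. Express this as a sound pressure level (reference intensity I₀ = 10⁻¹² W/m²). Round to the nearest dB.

Dividing by I₀ shifts the exponent by 12: I/I₀ = 8.35×10^10.
L = 10·(0.9217 + 10) = 109.22 dB.

109 dB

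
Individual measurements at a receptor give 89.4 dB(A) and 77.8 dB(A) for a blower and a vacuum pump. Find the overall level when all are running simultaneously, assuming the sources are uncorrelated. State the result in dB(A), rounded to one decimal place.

For uncorrelated sources the intensities add, so convert each level to linear form, sum, and take 10·log₁₀ of the total.
Σ 10^(L/10) = 10^(89.4/10) + 10^(77.8/10) = 9.312e+08.
L_total = 10·log₁₀(9.312e+08) = 89.69 dB(A).

89.7 dB(A)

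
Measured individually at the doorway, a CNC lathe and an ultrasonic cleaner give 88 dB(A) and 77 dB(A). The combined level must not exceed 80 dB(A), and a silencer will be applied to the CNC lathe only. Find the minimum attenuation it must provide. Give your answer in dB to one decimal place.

The untreated sources together contribute 10^(77/10) = 5.012e+07, i.e. 77.00 dB(A).
To meet 80 dB(A) overall, the treated CNC lathe may contribute at most 10^(80/10) − 5.012e+07 = 4.988e+07, i.e. 76.98 dB(A).
Required insertion loss = 88 − 76.98 = 11.02 dB.

11.0 dB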